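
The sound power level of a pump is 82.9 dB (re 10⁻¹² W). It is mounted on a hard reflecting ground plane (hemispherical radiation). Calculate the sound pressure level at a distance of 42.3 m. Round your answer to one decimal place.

42.4 dB

Free-field hemispherical radiation: L_p = L_w − 10·log₁₀(2π·r²), r = 42.3 m.
2π·r² = 1.124e+04 m², 10·log₁₀ of that is 40.509 dB.
L_p = 82.9 − 40.509 = 42.39 dB.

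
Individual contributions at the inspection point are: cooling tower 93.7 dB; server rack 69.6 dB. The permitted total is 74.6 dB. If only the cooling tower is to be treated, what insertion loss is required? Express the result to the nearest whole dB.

21 dB

Fixed contribution from the other source: Σ 10^(L/10) = 10^(69.6/10) = 9.120e+06 (69.60 dB).
To meet 74.6 dB overall, the treated cooling tower may contribute at most 10^(74.6/10) − 9.120e+06 = 1.972e+07, i.e. 72.95 dB.
So the cooling tower must be reduced from 93.7 to 72.95 dB: IL = 20.75 dB.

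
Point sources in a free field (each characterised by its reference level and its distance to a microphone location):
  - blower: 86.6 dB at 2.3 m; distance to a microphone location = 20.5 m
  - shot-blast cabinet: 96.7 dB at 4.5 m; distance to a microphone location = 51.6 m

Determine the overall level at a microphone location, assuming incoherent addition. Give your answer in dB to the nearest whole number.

Propagate each source to the receiver with L = L_ref − 20·log₁₀(r/r_ref), then add intensities.
blower: 86.6 − 20·log₁₀(20.5/2.3) = 86.6 − 19.00 = 67.60 dB.
shot-blast cabinet: 96.7 − 20·log₁₀(51.6/4.5) = 96.7 − 21.19 = 75.51 dB.
Σ 10^(L/10) = 4.133e+07 → L_total = 10·log₁₀(4.133e+07) = 76.16 dB.

76 dB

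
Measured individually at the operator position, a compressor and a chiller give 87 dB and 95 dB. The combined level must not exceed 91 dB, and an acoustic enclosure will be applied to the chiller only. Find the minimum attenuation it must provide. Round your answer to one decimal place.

6.2 dB

Everything except the chiller sums to 10^(87/10) = 5.012e+08 in linear terms, 87.00 dB.
The limit corresponds to 10^(91/10) = 1.259e+09; subtracting the fixed part leaves 7.577e+08 for the chiller, i.e. 88.80 dB.
Required insertion loss = 95 − 88.80 = 6.20 dB.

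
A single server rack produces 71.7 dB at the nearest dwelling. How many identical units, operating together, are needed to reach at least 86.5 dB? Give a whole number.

Need L₁ + 10·log₁₀ N ≥ 86.5, i.e. log₁₀ N ≥ 1.48.
N ≥ 10^(14.8/10) = 30.200, so N = 31.

31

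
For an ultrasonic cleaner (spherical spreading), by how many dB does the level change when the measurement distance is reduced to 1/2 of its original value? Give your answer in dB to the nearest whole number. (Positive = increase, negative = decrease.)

Point-source spreading: ΔL = −20·log₁₀(r₂/r₁).
ΔL = −20·log₁₀(0.5) = +6.02 dB.

+6 dB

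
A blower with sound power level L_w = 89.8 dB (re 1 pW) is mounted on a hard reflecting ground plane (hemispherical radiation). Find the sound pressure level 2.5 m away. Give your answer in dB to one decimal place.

73.9 dB

Free-field hemispherical radiation: L_p = L_w − 10·log₁₀(2π·r²), r = 2.5 m.
2π·r² = 39.27 m², 10·log₁₀ of that is 15.941 dB.
L_p = 89.8 − 15.941 = 73.86 dB.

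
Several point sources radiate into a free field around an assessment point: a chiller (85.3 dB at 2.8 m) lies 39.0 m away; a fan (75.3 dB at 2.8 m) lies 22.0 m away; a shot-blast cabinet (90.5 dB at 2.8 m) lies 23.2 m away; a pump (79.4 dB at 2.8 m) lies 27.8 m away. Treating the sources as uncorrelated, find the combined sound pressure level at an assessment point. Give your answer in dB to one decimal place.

72.9 dB

Propagate each source to the receiver with L = L_ref − 20·log₁₀(r/r_ref), then add intensities.
chiller: 85.3 − 20·log₁₀(39.0/2.8) = 85.3 − 22.88 = 62.42 dB.
fan: 75.3 − 20·log₁₀(22.0/2.8) = 75.3 − 17.91 = 57.39 dB.
shot-blast cabinet: 90.5 − 20·log₁₀(23.2/2.8) = 90.5 − 18.37 = 72.13 dB.
pump: 79.4 − 20·log₁₀(27.8/2.8) = 79.4 − 19.94 = 59.46 dB.
Σ 10^(L/10) = 1.952e+07 → L_total = 10·log₁₀(1.952e+07) = 72.91 dB.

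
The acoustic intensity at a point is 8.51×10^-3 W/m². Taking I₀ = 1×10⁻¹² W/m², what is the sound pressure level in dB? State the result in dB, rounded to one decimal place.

99.3 dB

Dividing by I₀ shifts the exponent by 12: I/I₀ = 8.51×10^9.
L = 10·(0.9299 + 9) = 99.30 dB.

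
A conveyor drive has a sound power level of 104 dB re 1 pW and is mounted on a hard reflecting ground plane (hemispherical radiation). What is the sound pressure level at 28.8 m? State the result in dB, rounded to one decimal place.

The power spreads over a hemisphere of area 2π·r², so L_p = L_w − 10·log₁₀(2π·r²).
2π·r² = 5212 m², 10·log₁₀ of that is 37.170 dB.
L_p = 104 − 37.170 = 66.83 dB.

66.8 dB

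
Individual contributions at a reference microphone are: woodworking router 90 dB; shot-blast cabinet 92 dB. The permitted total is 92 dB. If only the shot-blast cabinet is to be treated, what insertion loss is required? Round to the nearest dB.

Fixed contribution from the other source: Σ 10^(L/10) = 10^(90/10) = 1.000e+09 (90.00 dB).
The limit corresponds to 10^(92/10) = 1.585e+09; subtracting the fixed part leaves 5.849e+08 for the shot-blast cabinet, i.e. 87.67 dB.
Required insertion loss = 92 − 87.67 = 4.33 dB.

4 dB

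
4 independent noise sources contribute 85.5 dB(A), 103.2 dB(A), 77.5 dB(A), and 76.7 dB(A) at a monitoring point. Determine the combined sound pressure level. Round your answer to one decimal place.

103.3 dB(A)

For uncorrelated sources the intensities add, so convert each level to linear form, sum, and take 10·log₁₀ of the total.
Σ 10^(L/10) = 10^(85.5/10) + 10^(103.2/10) + 10^(77.5/10) + 10^(76.7/10) = 2.135e+10.
L_total = 10·log₁₀(2.135e+10) = 103.29 dB(A).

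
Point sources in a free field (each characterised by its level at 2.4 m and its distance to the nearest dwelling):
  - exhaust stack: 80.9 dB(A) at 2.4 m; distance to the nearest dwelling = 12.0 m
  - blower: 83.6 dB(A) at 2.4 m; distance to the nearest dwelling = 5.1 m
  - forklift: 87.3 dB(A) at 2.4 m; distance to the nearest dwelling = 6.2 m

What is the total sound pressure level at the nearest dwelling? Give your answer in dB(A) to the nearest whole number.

Apply inverse-square spreading to bring every level to the receiver, then sum 10^(L/10).
exhaust stack: 80.9 − 20·log₁₀(12.0/2.4) = 80.9 − 13.98 = 66.92 dB(A).
blower: 83.6 − 20·log₁₀(5.1/2.4) = 83.6 − 6.55 = 77.05 dB(A).
forklift: 87.3 − 20·log₁₀(6.2/2.4) = 87.3 − 8.24 = 79.06 dB(A).
Σ 10^(L/10) = 1.361e+08 → L_total = 10·log₁₀(1.361e+08) = 81.34 dB(A).

81 dB(A)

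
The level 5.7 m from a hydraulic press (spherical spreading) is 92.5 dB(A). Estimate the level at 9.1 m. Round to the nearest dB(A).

Point-source attenuation: ΔL = 20·log₁₀(r₂/r₁) = 20·log₁₀(9.1/5.7) = 4.063 dB.
L₂ = 92.5 − 20·log₁₀(9.1/5.7) = 92.5 − 4.063 = 88.44 dB(A).

88 dB(A)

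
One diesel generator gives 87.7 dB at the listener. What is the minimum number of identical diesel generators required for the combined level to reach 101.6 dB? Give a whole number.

The shortfall is 101.6 − 87.7 = 13.9 dB, and N units add 10·log₁₀ N, so need 10·log₁₀ N ≥ 13.9.
N ≥ 10^(13.9/10) = 24.547, so N = 25.

25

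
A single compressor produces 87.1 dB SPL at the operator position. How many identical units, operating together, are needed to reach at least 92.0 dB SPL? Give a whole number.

4

Need L₁ + 10·log₁₀ N ≥ 92.0, i.e. log₁₀ N ≥ 0.49.
N ≥ 10^(4.9/10) = 3.090, so N = 4.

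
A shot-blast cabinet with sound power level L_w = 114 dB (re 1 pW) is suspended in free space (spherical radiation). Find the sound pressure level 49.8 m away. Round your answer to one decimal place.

69.1 dB

Free-field spherical radiation: L_p = L_w − 10·log₁₀(4π·r²), r = 49.8 m.
4π·r² = 3.117e+04 m², 10·log₁₀ of that is 44.937 dB.
L_p = 114 − 44.937 = 69.06 dB.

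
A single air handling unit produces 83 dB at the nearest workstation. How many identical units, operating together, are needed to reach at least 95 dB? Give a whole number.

16

Need L₁ + 10·log₁₀ N ≥ 95, i.e. log₁₀ N ≥ 1.20.
N ≥ 10^(12.0/10) = 15.849, so N = 16.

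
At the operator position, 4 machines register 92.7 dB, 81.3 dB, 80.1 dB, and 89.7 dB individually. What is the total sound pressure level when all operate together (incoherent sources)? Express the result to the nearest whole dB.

Incoherent sources combine by intensity addition: L_total = 10·log₁₀(Σ 10^(L_i/10)).
Σ 10^(L/10) = 10^(92.7/10) + 10^(81.3/10) + 10^(80.1/10) + 10^(89.7/10) = 3.033e+09.
L_total = 10·log₁₀(3.033e+09) = 94.82 dB.

95 dB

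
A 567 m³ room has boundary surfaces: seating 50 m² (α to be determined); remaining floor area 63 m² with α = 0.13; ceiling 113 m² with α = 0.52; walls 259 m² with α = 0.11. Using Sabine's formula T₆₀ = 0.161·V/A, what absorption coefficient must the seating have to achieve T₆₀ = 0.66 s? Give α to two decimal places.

A = 0.161·V/T₆₀ = 0.161·567/0.66 = 138.31 m² sabins.
Absorption from the other surfaces = 63·0.13 + 113·0.52 + 259·0.11 = 95.44 m², so the seating must supply 42.87 m² over 50 m².
α = 42.87/50 = 0.857.

0.86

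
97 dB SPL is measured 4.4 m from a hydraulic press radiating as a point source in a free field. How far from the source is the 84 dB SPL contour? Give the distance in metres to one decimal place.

19.7 m

Point-source spreading drops the level by 20·log₁₀(r₂/r₁); inverting, r₂/r₁ = 10^(ΔL/20).
r₂ = 4.4·10^((97−84)/20) = 4.4·10^(13.0/20) = 19.65 m.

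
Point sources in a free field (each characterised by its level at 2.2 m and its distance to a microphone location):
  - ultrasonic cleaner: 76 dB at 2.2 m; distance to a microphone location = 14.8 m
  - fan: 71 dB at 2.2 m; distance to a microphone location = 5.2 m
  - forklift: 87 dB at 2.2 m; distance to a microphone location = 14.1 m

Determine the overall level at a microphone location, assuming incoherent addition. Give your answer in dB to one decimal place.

71.9 dB

Apply inverse-square spreading to bring every level to the receiver, then sum 10^(L/10).
ultrasonic cleaner: 76 − 20·log₁₀(14.8/2.2) = 76 − 16.56 = 59.44 dB.
fan: 71 − 20·log₁₀(5.2/2.2) = 71 − 7.47 = 63.53 dB.
forklift: 87 − 20·log₁₀(14.1/2.2) = 87 − 16.14 = 70.86 dB.
Σ 10^(L/10) = 1.533e+07 → L_total = 10·log₁₀(1.533e+07) = 71.86 dB.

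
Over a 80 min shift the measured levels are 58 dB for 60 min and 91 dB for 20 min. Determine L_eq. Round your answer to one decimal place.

The energy average is taken in the linear domain: L_eq = 10·log₁₀[(Σ tᵢ·10^(Lᵢ/10))/T], T = 80 min.
Σ tᵢ·10^(Lᵢ/10) = 60·10^(58/10) + 20·10^(91/10) = 2.522e+10.
L_eq = 10·log₁₀(2.522e+10/80) = 84.99 dB.

85.0 dB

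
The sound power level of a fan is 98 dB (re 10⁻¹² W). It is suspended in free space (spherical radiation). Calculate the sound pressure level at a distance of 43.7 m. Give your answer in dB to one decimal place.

The power spreads over a sphere of area 4π·r², so L_p = L_w − 10·log₁₀(4π·r²).
4π·r² = 2.4e+04 m², 10·log₁₀ of that is 43.802 dB.
L_p = 98 − 43.802 = 54.20 dB.

54.2 dB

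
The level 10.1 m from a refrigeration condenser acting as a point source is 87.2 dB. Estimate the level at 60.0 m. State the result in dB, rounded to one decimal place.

71.7 dB

Point-source attenuation: ΔL = 20·log₁₀(r₂/r₁) = 20·log₁₀(60.0/10.1) = 15.477 dB.
L₂ = 87.2 − 20·log₁₀(60.0/10.1) = 87.2 − 15.477 = 71.72 dB.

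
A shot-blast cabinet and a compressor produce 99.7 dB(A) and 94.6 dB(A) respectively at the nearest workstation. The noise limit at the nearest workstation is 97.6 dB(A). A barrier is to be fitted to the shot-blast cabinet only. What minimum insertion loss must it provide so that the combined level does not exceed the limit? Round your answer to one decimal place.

Fixed contribution from the other source: Σ 10^(L/10) = 10^(94.6/10) = 2.884e+09 (94.60 dB(A)).
The limit corresponds to 10^(97.6/10) = 5.754e+09; subtracting the fixed part leaves 2.870e+09 for the shot-blast cabinet, i.e. 94.58 dB(A).
Required insertion loss = 99.7 − 94.58 = 5.12 dB.

5.1 dB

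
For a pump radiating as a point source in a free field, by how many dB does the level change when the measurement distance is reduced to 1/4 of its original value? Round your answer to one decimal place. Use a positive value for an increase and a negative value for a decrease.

A point source loses 6 dB per doubling of distance; generally ΔL = −20·log₁₀(r₂/r₁).
ΔL = −20·log₁₀(0.25) = +12.04 dB.

+12.0 dB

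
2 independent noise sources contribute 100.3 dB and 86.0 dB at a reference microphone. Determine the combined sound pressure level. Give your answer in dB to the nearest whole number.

Incoherent sources combine by intensity addition: L_total = 10·log₁₀(Σ 10^(L_i/10)).
Σ 10^(L/10) = 10^(100.3/10) + 10^(86.0/10) = 1.111e+10.
L_total = 10·log₁₀(1.111e+10) = 100.46 dB.

100 dB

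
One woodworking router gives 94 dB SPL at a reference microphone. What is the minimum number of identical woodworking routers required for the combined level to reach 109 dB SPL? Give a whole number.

Need L₁ + 10·log₁₀ N ≥ 109, i.e. log₁₀ N ≥ 1.50.
N ≥ 10^(15.0/10) = 31.623, so N = 32.

32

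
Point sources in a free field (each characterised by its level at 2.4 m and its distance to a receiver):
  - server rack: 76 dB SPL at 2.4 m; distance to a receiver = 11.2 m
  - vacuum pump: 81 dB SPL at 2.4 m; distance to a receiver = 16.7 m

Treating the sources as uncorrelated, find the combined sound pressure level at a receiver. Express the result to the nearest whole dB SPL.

66 dB SPL

Apply inverse-square spreading to bring every level to the receiver, then sum 10^(L/10).
server rack: 76 − 20·log₁₀(11.2/2.4) = 76 − 13.38 = 62.62 dB SPL.
vacuum pump: 81 − 20·log₁₀(16.7/2.4) = 81 − 16.85 = 64.15 dB SPL.
Σ 10^(L/10) = 4.428e+06 → L_total = 10·log₁₀(4.428e+06) = 66.46 dB SPL.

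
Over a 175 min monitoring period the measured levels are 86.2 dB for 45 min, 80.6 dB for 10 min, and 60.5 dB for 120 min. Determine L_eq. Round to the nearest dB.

81 dB

Weight each interval's intensity by its duration and average over T = 175 min:
Σ tᵢ·10^(Lᵢ/10) = 45·10^(86.2/10) + 10·10^(80.6/10) + 120·10^(60.5/10) = 2.004e+10.
L_eq = 10·log₁₀(2.004e+10/175) = 80.59 dB.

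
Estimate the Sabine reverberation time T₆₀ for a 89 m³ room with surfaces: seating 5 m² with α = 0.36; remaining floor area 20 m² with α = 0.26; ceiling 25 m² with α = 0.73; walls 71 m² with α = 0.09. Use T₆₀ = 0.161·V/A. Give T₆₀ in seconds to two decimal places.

0.45 s

Summing Sᵢαᵢ: 5·0.36 + 20·0.26 + 25·0.73 + 71·0.09 = 31.64 m².
T₆₀ = 0.161·V/A = 0.161·89/31.64 = 0.453 s.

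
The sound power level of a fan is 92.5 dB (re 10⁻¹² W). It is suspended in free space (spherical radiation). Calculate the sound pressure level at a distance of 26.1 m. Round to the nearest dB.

53 dB

L_p = L_w − 10·log₁₀(4π·r²) with r = 26.1 m.
4π·r² = 8560 m², 10·log₁₀ of that is 39.325 dB.
L_p = 92.5 − 39.325 = 53.18 dB.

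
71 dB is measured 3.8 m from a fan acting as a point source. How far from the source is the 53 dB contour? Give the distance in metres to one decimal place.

For a point source L₁ − L₂ = 20·log₁₀(r₂/r₁), so r₂ = r₁·10^((L₁−L₂)/20).
r₂ = 3.8·10^((71−53)/20) = 3.8·10^(18.0/20) = 30.18 m.

30.2 m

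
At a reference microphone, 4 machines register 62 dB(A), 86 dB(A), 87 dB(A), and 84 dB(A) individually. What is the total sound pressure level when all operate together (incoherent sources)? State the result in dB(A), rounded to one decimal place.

90.6 dB(A)

For uncorrelated sources the intensities add, so convert each level to linear form, sum, and take 10·log₁₀ of the total.
Σ 10^(L/10) = 10^(62/10) + 10^(86/10) + 10^(87/10) + 10^(84/10) = 1.152e+09.
L_total = 10·log₁₀(1.152e+09) = 90.61 dB(A).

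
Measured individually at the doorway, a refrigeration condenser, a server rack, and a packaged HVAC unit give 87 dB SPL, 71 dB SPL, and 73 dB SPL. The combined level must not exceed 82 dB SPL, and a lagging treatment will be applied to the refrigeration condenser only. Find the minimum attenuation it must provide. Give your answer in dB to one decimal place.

6.0 dB

The untreated sources together contribute 10^(71/10) + 10^(73/10) = 3.254e+07, i.e. 75.12 dB SPL.
The limit corresponds to 10^(82/10) = 1.585e+08; subtracting the fixed part leaves 1.259e+08 for the refrigeration condenser, i.e. 81.00 dB SPL.
So the refrigeration condenser must be reduced from 87 to 81.00 dB SPL: IL = 6.00 dB.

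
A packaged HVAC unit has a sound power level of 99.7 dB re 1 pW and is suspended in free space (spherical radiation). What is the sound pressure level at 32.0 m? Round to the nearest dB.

59 dB

Free-field spherical radiation: L_p = L_w − 10·log₁₀(4π·r²), r = 32.0 m.
4π·r² = 1.287e+04 m², 10·log₁₀ of that is 41.095 dB.
L_p = 99.7 − 41.095 = 58.60 dB.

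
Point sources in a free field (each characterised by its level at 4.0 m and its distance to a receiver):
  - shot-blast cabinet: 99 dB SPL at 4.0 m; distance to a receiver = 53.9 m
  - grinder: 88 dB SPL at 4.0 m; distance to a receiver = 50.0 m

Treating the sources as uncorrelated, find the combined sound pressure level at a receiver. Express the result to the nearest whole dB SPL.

Apply inverse-square spreading to bring every level to the receiver, then sum 10^(L/10).
shot-blast cabinet: 99 − 20·log₁₀(53.9/4.0) = 99 − 22.59 = 76.41 dB SPL.
grinder: 88 − 20·log₁₀(50.0/4.0) = 88 − 21.94 = 66.06 dB SPL.
Σ 10^(L/10) = 4.778e+07 → L_total = 10·log₁₀(4.778e+07) = 76.79 dB SPL.

77 dB SPL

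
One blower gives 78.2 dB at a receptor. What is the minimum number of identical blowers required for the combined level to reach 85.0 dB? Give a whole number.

5

Need L₁ + 10·log₁₀ N ≥ 85.0, i.e. log₁₀ N ≥ 0.68.
N ≥ 10^(6.8/10) = 4.786, so N = 5.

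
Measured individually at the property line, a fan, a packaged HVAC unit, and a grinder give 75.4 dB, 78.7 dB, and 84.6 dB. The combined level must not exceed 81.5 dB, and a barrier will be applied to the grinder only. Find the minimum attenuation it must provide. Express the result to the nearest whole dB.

9 dB

The untreated sources together contribute 10^(75.4/10) + 10^(78.7/10) = 1.088e+08, i.e. 80.37 dB.
The limit corresponds to 10^(81.5/10) = 1.413e+08; subtracting the fixed part leaves 3.245e+07 for the grinder, i.e. 75.11 dB.
Required insertion loss = 84.6 − 75.11 = 9.49 dB.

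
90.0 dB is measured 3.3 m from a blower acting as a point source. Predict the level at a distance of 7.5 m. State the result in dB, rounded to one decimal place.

Point-source attenuation: ΔL = 20·log₁₀(r₂/r₁) = 20·log₁₀(7.5/3.3) = 7.131 dB.
L₂ = 90.0 − 20·log₁₀(7.5/3.3) = 90.0 − 7.131 = 82.87 dB.

82.9 dB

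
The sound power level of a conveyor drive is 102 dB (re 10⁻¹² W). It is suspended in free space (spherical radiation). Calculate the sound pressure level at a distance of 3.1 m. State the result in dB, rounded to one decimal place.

81.2 dB

Free-field spherical radiation: L_p = L_w − 10·log₁₀(4π·r²), r = 3.1 m.
4π·r² = 120.8 m², 10·log₁₀ of that is 20.819 dB.
L_p = 102 − 20.819 = 81.18 dB.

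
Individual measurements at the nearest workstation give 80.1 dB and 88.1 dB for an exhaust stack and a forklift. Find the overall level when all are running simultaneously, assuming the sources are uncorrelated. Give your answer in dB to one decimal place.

For uncorrelated sources the intensities add, so convert each level to linear form, sum, and take 10·log₁₀ of the total.
Σ 10^(L/10) = 10^(80.1/10) + 10^(88.1/10) = 7.480e+08.
L_total = 10·log₁₀(7.480e+08) = 88.74 dB.

88.7 dB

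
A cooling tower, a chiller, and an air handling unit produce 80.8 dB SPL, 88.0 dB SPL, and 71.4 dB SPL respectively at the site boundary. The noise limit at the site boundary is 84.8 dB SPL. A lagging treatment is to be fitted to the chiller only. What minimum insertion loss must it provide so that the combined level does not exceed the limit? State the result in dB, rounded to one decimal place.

Fixed contribution from the other sources: Σ 10^(L/10) = 10^(80.8/10) + 10^(71.4/10) = 1.340e+08 (81.27 dB SPL).
To meet 84.8 dB SPL overall, the treated chiller may contribute at most 10^(84.8/10) − 1.340e+08 = 1.680e+08, i.e. 82.25 dB SPL.
Required insertion loss = 88.0 − 82.25 = 5.75 dB.

5.7 dB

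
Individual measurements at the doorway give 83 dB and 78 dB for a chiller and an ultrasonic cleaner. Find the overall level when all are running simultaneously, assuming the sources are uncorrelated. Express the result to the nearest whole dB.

For uncorrelated sources the intensities add, so convert each level to linear form, sum, and take 10·log₁₀ of the total.
Σ 10^(L/10) = 10^(83/10) + 10^(78/10) = 2.626e+08.
L_total = 10·log₁₀(2.626e+08) = 84.19 dB.

84 dB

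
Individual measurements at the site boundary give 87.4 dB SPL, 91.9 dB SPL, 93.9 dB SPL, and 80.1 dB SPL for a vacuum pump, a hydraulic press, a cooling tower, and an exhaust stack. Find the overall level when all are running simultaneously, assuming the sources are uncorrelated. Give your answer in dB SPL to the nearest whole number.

Incoherent sources combine by intensity addition: L_total = 10·log₁₀(Σ 10^(L_i/10)).
Σ 10^(L/10) = 10^(87.4/10) + 10^(91.9/10) + 10^(93.9/10) + 10^(80.1/10) = 4.655e+09.
L_total = 10·log₁₀(4.655e+09) = 96.68 dB SPL.

97 dB SPL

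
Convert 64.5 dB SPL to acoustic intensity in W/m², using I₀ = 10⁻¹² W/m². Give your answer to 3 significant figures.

2.82e-06 W/m²

L = 10·log₁₀(I/I₀) ⇒ I = I₀·10^(L/10) = 10⁻¹² × 10^6.45.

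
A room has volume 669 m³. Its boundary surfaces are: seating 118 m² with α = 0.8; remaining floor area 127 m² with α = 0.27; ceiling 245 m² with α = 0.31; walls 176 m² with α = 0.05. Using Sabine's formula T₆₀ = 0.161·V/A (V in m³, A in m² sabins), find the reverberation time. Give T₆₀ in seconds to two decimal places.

0.50 s

Total absorption A = 118·0.8 + 127·0.27 + 245·0.31 + 176·0.05 = 213.44 m² sabins.
T₆₀ = 0.161 × 669 / 213.44 = 0.505 s.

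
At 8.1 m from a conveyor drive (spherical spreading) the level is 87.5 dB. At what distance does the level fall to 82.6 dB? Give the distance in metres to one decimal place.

For a point source L₁ − L₂ = 20·log₁₀(r₂/r₁), so r₂ = r₁·10^((L₁−L₂)/20).
r₂ = 8.1·10^((87.5−82.6)/20) = 8.1·10^(4.9/20) = 14.24 m.

14.2 m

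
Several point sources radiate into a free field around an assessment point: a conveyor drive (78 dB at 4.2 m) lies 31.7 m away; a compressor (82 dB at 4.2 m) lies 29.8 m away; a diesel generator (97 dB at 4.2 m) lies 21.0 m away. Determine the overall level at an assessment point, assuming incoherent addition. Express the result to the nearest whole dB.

Apply inverse-square spreading to bring every level to the receiver, then sum 10^(L/10).
conveyor drive: 78 − 20·log₁₀(31.7/4.2) = 78 − 17.56 = 60.44 dB.
compressor: 82 − 20·log₁₀(29.8/4.2) = 82 − 17.02 = 64.98 dB.
diesel generator: 97 − 20·log₁₀(21.0/4.2) = 97 − 13.98 = 83.02 dB.
Σ 10^(L/10) = 2.047e+08 → L_total = 10·log₁₀(2.047e+08) = 83.11 dB.

83 dB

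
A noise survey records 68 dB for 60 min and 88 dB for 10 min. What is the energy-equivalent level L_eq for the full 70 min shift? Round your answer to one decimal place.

L_eq = 10·log₁₀[(1/T)·Σ tᵢ·10^(Lᵢ/10)] with T = 70 min.
Σ tᵢ·10^(Lᵢ/10) = 60·10^(68/10) + 10·10^(88/10) = 6.688e+09.
L_eq = 10·log₁₀(6.688e+09/70) = 79.80 dB.

79.8 dB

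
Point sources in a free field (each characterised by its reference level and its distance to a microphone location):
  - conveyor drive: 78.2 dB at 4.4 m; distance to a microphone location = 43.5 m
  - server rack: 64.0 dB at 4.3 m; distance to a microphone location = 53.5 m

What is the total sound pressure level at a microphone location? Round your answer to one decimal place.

58.4 dB

Propagate each source to the receiver with L = L_ref − 20·log₁₀(r/r_ref), then add intensities.
conveyor drive: 78.2 − 20·log₁₀(43.5/4.4) = 78.2 − 19.90 = 58.30 dB.
server rack: 64.0 − 20·log₁₀(53.5/4.3) = 64.0 − 21.90 = 42.10 dB.
Σ 10^(L/10) = 6.922e+05 → L_total = 10·log₁₀(6.922e+05) = 58.40 dB.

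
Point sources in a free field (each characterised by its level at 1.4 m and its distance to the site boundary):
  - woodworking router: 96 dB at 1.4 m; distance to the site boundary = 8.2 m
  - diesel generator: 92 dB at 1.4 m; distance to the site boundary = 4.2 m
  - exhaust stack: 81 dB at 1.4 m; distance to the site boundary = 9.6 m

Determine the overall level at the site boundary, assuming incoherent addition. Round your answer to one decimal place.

Apply inverse-square spreading to bring every level to the receiver, then sum 10^(L/10).
woodworking router: 96 − 20·log₁₀(8.2/1.4) = 96 − 15.35 = 80.65 dB.
diesel generator: 92 − 20·log₁₀(4.2/1.4) = 92 − 9.54 = 82.46 dB.
exhaust stack: 81 − 20·log₁₀(9.6/1.4) = 81 − 16.72 = 64.28 dB.
Σ 10^(L/10) = 2.948e+08 → L_total = 10·log₁₀(2.948e+08) = 84.70 dB.

84.7 dB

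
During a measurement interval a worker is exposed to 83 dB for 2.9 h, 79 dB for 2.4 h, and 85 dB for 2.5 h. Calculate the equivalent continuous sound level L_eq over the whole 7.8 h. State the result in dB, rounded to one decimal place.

Weight each interval's intensity by its duration and average over T = 7.8 h:
Σ tᵢ·10^(Lᵢ/10) = 2.9·10^(83/10) + 2.4·10^(79/10) + 2.5·10^(85/10) = 1.560e+09.
L_eq = 10·log₁₀(1.560e+09/7.8) = 83.01 dB.

83.0 dB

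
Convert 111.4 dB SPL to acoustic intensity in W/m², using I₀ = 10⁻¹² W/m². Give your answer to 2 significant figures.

I/I₀ = 10^(111.4/10) = 1.38e+11, so I = 1.38e+11 × 10⁻¹² W/m².

0.14 W/m²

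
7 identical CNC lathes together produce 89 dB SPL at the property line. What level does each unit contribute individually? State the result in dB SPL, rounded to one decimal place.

For N identical incoherent sources L_total = L₁ + 10·log₁₀ N, so L₁ = 89 − 10·log₁₀(7) = 89 − 8.451.

80.5 dB SPL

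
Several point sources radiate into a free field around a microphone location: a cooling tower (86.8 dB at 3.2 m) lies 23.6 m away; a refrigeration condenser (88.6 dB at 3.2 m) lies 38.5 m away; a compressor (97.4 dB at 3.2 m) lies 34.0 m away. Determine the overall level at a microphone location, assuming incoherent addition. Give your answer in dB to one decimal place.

78.0 dB

First find each source's level at the receiver (point-source: −20·log₁₀(r/r_ref)), then combine on an intensity basis.
cooling tower: 86.8 − 20·log₁₀(23.6/3.2) = 86.8 − 17.36 = 69.44 dB.
refrigeration condenser: 88.6 − 20·log₁₀(38.5/3.2) = 88.6 − 21.61 = 66.99 dB.
compressor: 97.4 − 20·log₁₀(34.0/3.2) = 97.4 − 20.53 = 76.87 dB.
Σ 10^(L/10) = 6.248e+07 → L_total = 10·log₁₀(6.248e+07) = 77.96 dB.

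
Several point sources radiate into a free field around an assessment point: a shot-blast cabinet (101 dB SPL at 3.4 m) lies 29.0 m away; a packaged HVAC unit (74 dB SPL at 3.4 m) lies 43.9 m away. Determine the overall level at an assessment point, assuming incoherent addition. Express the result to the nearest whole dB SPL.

Apply inverse-square spreading to bring every level to the receiver, then sum 10^(L/10).
shot-blast cabinet: 101 − 20·log₁₀(29.0/3.4) = 101 − 18.62 = 82.38 dB SPL.
packaged HVAC unit: 74 − 20·log₁₀(43.9/3.4) = 74 − 22.22 = 51.78 dB SPL.
Σ 10^(L/10) = 1.732e+08 → L_total = 10·log₁₀(1.732e+08) = 82.39 dB SPL.

82 dB SPL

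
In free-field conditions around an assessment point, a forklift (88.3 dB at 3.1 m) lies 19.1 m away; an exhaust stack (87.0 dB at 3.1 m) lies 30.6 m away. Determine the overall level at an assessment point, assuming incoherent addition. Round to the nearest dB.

Propagate each source to the receiver with L = L_ref − 20·log₁₀(r/r_ref), then add intensities.
forklift: 88.3 − 20·log₁₀(19.1/3.1) = 88.3 − 15.79 = 72.51 dB.
exhaust stack: 87.0 − 20·log₁₀(30.6/3.1) = 87.0 − 19.89 = 67.11 dB.
Σ 10^(L/10) = 2.295e+07 → L_total = 10·log₁₀(2.295e+07) = 73.61 dB.

74 dB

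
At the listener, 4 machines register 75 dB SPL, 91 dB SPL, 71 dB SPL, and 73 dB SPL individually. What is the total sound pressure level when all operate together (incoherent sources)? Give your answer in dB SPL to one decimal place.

91.2 dB SPL

Incoherent sources combine by intensity addition: L_total = 10·log₁₀(Σ 10^(L_i/10)).
Σ 10^(L/10) = 10^(75/10) + 10^(91/10) + 10^(71/10) + 10^(73/10) = 1.323e+09.
L_total = 10·log₁₀(1.323e+09) = 91.22 dB SPL.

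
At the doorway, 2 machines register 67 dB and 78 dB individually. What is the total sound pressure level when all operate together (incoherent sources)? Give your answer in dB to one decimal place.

78.3 dB

For uncorrelated sources the intensities add, so convert each level to linear form, sum, and take 10·log₁₀ of the total.
Σ 10^(L/10) = 10^(67/10) + 10^(78/10) = 6.811e+07.
L_total = 10·log₁₀(6.811e+07) = 78.33 dB.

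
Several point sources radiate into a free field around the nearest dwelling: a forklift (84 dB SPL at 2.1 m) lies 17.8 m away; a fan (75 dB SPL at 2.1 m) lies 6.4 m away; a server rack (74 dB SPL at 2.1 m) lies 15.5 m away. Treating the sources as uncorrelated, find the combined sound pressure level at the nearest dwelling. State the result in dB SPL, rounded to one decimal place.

First find each source's level at the receiver (point-source: −20·log₁₀(r/r_ref)), then combine on an intensity basis.
forklift: 84 − 20·log₁₀(17.8/2.1) = 84 − 18.56 = 65.44 dB SPL.
fan: 75 − 20·log₁₀(6.4/2.1) = 75 − 9.68 = 65.32 dB SPL.
server rack: 74 − 20·log₁₀(15.5/2.1) = 74 − 17.36 = 56.64 dB SPL.
Σ 10^(L/10) = 7.362e+06 → L_total = 10·log₁₀(7.362e+06) = 68.67 dB SPL.

68.7 dB SPL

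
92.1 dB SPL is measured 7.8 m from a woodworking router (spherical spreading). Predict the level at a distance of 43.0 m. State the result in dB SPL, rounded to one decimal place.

For a point source, L₂ = L₁ − 20·log₁₀(r₂/r₁).
L₂ = 92.1 − 20·log₁₀(43.0/7.8) = 92.1 − 14.827 = 77.27 dB SPL.

77.3 dB SPL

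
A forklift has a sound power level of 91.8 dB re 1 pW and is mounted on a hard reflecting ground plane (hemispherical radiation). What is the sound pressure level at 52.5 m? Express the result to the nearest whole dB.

The power spreads over a hemisphere of area 2π·r², so L_p = L_w − 10·log₁₀(2π·r²).
2π·r² = 1.732e+04 m², 10·log₁₀ of that is 42.385 dB.
L_p = 91.8 − 42.385 = 49.42 dB.

49 dB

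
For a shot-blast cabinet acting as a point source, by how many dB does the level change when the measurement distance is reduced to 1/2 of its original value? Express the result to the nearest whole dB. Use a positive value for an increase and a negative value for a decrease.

+6 dB

Point-source spreading: ΔL = −20·log₁₀(r₂/r₁).
ΔL = −20·log₁₀(0.5) = +6.02 dB.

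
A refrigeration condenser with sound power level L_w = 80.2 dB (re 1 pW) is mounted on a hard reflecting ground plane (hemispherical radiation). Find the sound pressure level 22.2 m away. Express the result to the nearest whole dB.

45 dB

The power spreads over a hemisphere of area 2π·r², so L_p = L_w − 10·log₁₀(2π·r²).
2π·r² = 3097 m², 10·log₁₀ of that is 34.909 dB.
L_p = 80.2 − 34.909 = 45.29 dB.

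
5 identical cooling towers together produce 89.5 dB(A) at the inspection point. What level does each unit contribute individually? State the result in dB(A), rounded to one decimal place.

82.5 dB(A)

For N identical incoherent sources L_total = L₁ + 10·log₁₀ N, so L₁ = 89.5 − 10·log₁₀(5) = 89.5 − 6.990.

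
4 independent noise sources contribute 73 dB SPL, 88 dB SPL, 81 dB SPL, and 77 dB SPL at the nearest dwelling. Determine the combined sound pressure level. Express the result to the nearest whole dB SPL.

Incoherent sources combine by intensity addition: L_total = 10·log₁₀(Σ 10^(L_i/10)).
Σ 10^(L/10) = 10^(73/10) + 10^(88/10) + 10^(81/10) + 10^(77/10) = 8.269e+08.
L_total = 10·log₁₀(8.269e+08) = 89.17 dB SPL.

89 dB SPL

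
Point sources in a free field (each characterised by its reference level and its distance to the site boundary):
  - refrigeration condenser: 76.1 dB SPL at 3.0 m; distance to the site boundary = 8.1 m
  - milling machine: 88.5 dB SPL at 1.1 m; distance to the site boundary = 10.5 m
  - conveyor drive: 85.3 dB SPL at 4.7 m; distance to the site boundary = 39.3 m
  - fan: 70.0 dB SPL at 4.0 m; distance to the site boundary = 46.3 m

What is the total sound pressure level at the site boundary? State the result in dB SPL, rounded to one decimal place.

Apply inverse-square spreading to bring every level to the receiver, then sum 10^(L/10).
refrigeration condenser: 76.1 − 20·log₁₀(8.1/3.0) = 76.1 − 8.63 = 67.47 dB SPL.
milling machine: 88.5 − 20·log₁₀(10.5/1.1) = 88.5 − 19.60 = 68.90 dB SPL.
conveyor drive: 85.3 − 20·log₁₀(39.3/4.7) = 85.3 − 18.45 = 66.85 dB SPL.
fan: 70.0 − 20·log₁₀(46.3/4.0) = 70.0 − 21.27 = 48.73 dB SPL.
Σ 10^(L/10) = 1.828e+07 → L_total = 10·log₁₀(1.828e+07) = 72.62 dB SPL.

72.6 dB SPL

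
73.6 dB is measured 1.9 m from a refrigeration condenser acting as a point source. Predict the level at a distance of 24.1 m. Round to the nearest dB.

Spherical spreading from a point source gives a 20·log₁₀(r₂/r₁) drop.
L₂ = 73.6 − 20·log₁₀(24.1/1.9) = 73.6 − 22.065 = 51.53 dB.

52 dB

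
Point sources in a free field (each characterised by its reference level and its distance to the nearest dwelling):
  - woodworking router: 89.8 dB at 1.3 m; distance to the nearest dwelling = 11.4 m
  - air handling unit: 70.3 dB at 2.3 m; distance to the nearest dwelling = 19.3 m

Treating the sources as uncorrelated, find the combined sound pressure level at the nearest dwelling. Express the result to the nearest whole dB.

Propagate each source to the receiver with L = L_ref − 20·log₁₀(r/r_ref), then add intensities.
woodworking router: 89.8 − 20·log₁₀(11.4/1.3) = 89.8 − 18.86 = 70.94 dB.
air handling unit: 70.3 − 20·log₁₀(19.3/2.3) = 70.3 − 18.48 = 51.82 dB.
Σ 10^(L/10) = 1.257e+07 → L_total = 10·log₁₀(1.257e+07) = 70.99 dB.

71 dB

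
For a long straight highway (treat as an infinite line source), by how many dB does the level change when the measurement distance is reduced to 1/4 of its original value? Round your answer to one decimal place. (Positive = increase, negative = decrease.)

+6.0 dB

A line source loses 3 dB per doubling of distance; generally ΔL = −10·log₁₀(r₂/r₁).
ΔL = −10·log₁₀(0.25) = +6.02 dB.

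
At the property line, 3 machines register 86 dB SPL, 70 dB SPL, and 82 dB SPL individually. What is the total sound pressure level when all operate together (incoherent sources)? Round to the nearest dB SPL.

Incoherent sources combine by intensity addition: L_total = 10·log₁₀(Σ 10^(L_i/10)).
Σ 10^(L/10) = 10^(86/10) + 10^(70/10) + 10^(82/10) = 5.666e+08.
L_total = 10·log₁₀(5.666e+08) = 87.53 dB SPL.

88 dB SPL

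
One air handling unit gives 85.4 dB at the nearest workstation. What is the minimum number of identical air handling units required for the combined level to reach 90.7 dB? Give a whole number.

N identical sources give L₁ + 10·log₁₀ N, so require 10·log₁₀ N ≥ 90.7 − 85.4 = 5.3 dB.
N ≥ 10^(5.3/10) = 3.388, so N = 4.

4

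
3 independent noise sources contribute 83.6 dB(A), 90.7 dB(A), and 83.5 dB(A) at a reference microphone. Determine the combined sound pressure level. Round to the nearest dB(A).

Incoherent sources combine by intensity addition: L_total = 10·log₁₀(Σ 10^(L_i/10)).
Σ 10^(L/10) = 10^(83.6/10) + 10^(90.7/10) + 10^(83.5/10) = 1.628e+09.
L_total = 10·log₁₀(1.628e+09) = 92.12 dB(A).

92 dB(A)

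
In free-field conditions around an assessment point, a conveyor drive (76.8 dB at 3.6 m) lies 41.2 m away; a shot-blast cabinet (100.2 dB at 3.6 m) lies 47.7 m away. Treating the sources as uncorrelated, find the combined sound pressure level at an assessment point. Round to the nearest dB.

78 dB

Apply inverse-square spreading to bring every level to the receiver, then sum 10^(L/10).
conveyor drive: 76.8 − 20·log₁₀(41.2/3.6) = 76.8 − 21.17 = 55.63 dB.
shot-blast cabinet: 100.2 − 20·log₁₀(47.7/3.6) = 100.2 − 22.44 = 77.76 dB.
Σ 10^(L/10) = 6.001e+07 → L_total = 10·log₁₀(6.001e+07) = 77.78 dB.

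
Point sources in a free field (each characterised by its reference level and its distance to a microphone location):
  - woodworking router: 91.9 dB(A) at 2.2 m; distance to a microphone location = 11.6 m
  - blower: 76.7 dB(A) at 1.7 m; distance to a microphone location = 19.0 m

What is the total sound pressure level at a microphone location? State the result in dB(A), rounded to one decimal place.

First find each source's level at the receiver (point-source: −20·log₁₀(r/r_ref)), then combine on an intensity basis.
woodworking router: 91.9 − 20·log₁₀(11.6/2.2) = 91.9 − 14.44 = 77.46 dB(A).
blower: 76.7 − 20·log₁₀(19.0/1.7) = 76.7 − 20.97 = 55.73 dB(A).
Σ 10^(L/10) = 5.608e+07 → L_total = 10·log₁₀(5.608e+07) = 77.49 dB(A).

77.5 dB(A)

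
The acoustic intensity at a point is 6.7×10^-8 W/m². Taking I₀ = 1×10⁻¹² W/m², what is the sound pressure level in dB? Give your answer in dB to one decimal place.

I/I₀ = 6.7×10^-8/10⁻¹² = 6.7×10^4, and L = 10·log₁₀(I/I₀).
L = 10·(0.8261 + 4) = 48.26 dB.

48.3 dB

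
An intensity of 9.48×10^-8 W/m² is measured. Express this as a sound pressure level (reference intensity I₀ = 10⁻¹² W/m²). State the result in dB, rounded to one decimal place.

I/I₀ = 9.48×10^-8/10⁻¹² = 9.48×10^4, and L = 10·log₁₀(I/I₀).
L = 10·(0.9768 + 4) = 49.77 dB.

49.8 dB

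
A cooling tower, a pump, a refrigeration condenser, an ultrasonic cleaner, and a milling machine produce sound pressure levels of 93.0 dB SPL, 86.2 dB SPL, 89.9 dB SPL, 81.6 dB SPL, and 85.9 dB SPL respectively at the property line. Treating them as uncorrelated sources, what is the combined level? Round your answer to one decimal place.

95.9 dB SPL

Incoherent sources combine by intensity addition: L_total = 10·log₁₀(Σ 10^(L_i/10)).
Σ 10^(L/10) = 10^(93.0/10) + 10^(86.2/10) + 10^(89.9/10) + 10^(81.6/10) + 10^(85.9/10) = 3.923e+09.
L_total = 10·log₁₀(3.923e+09) = 95.94 dB SPL.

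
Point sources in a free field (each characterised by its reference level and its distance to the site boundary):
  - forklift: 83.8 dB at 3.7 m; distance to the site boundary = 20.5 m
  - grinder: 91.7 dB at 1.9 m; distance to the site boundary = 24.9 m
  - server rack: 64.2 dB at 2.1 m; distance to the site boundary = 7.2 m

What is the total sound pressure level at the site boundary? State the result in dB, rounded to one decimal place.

Apply inverse-square spreading to bring every level to the receiver, then sum 10^(L/10).
forklift: 83.8 − 20·log₁₀(20.5/3.7) = 83.8 − 14.87 = 68.93 dB.
grinder: 91.7 − 20·log₁₀(24.9/1.9) = 91.7 − 22.35 = 69.35 dB.
server rack: 64.2 − 20·log₁₀(7.2/2.1) = 64.2 − 10.70 = 53.50 dB.
Σ 10^(L/10) = 1.665e+07 → L_total = 10·log₁₀(1.665e+07) = 72.21 dB.

72.2 dB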